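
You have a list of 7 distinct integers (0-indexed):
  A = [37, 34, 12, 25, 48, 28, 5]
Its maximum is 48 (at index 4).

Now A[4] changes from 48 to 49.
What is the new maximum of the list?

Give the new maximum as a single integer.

Answer: 49

Derivation:
Old max = 48 (at index 4)
Change: A[4] 48 -> 49
Changed element WAS the max -> may need rescan.
  Max of remaining elements: 37
  New max = max(49, 37) = 49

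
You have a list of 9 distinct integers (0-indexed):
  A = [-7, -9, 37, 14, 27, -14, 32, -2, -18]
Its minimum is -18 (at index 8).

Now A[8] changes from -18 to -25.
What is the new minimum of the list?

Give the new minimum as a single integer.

Answer: -25

Derivation:
Old min = -18 (at index 8)
Change: A[8] -18 -> -25
Changed element WAS the min. Need to check: is -25 still <= all others?
  Min of remaining elements: -14
  New min = min(-25, -14) = -25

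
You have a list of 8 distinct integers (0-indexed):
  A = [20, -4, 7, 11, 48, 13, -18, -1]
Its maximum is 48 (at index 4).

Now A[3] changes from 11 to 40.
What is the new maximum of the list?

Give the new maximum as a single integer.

Old max = 48 (at index 4)
Change: A[3] 11 -> 40
Changed element was NOT the old max.
  New max = max(old_max, new_val) = max(48, 40) = 48

Answer: 48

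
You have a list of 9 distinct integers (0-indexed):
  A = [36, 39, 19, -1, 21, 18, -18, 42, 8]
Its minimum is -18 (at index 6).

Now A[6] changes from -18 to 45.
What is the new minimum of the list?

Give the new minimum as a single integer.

Answer: -1

Derivation:
Old min = -18 (at index 6)
Change: A[6] -18 -> 45
Changed element WAS the min. Need to check: is 45 still <= all others?
  Min of remaining elements: -1
  New min = min(45, -1) = -1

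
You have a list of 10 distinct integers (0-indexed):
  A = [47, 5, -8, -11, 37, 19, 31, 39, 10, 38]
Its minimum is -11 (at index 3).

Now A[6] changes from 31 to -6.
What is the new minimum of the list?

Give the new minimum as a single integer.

Old min = -11 (at index 3)
Change: A[6] 31 -> -6
Changed element was NOT the old min.
  New min = min(old_min, new_val) = min(-11, -6) = -11

Answer: -11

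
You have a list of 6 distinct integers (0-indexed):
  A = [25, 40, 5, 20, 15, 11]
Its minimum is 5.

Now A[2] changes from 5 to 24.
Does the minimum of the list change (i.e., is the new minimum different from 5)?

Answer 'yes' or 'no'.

Old min = 5
Change: A[2] 5 -> 24
Changed element was the min; new min must be rechecked.
New min = 11; changed? yes

Answer: yes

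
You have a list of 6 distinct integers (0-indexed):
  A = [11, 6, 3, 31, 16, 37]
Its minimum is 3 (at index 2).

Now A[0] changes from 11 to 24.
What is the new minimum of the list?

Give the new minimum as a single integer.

Answer: 3

Derivation:
Old min = 3 (at index 2)
Change: A[0] 11 -> 24
Changed element was NOT the old min.
  New min = min(old_min, new_val) = min(3, 24) = 3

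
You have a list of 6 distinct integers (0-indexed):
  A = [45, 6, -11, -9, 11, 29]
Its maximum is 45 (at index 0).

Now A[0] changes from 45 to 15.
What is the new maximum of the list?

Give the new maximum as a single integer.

Old max = 45 (at index 0)
Change: A[0] 45 -> 15
Changed element WAS the max -> may need rescan.
  Max of remaining elements: 29
  New max = max(15, 29) = 29

Answer: 29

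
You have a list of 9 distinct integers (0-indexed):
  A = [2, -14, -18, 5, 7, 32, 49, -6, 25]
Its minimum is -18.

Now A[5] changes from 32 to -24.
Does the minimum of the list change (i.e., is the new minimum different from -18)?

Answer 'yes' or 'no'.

Old min = -18
Change: A[5] 32 -> -24
Changed element was NOT the min; min changes only if -24 < -18.
New min = -24; changed? yes

Answer: yes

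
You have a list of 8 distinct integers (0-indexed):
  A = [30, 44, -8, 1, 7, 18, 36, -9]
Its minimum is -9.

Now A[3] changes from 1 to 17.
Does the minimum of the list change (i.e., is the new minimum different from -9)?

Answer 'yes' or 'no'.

Old min = -9
Change: A[3] 1 -> 17
Changed element was NOT the min; min changes only if 17 < -9.
New min = -9; changed? no

Answer: no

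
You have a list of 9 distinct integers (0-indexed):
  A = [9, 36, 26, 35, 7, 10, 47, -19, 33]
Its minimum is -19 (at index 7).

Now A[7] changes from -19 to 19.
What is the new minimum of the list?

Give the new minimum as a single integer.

Answer: 7

Derivation:
Old min = -19 (at index 7)
Change: A[7] -19 -> 19
Changed element WAS the min. Need to check: is 19 still <= all others?
  Min of remaining elements: 7
  New min = min(19, 7) = 7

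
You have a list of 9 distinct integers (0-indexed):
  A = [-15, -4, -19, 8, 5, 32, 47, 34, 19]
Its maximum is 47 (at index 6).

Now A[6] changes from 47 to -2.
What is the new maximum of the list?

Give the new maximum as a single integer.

Answer: 34

Derivation:
Old max = 47 (at index 6)
Change: A[6] 47 -> -2
Changed element WAS the max -> may need rescan.
  Max of remaining elements: 34
  New max = max(-2, 34) = 34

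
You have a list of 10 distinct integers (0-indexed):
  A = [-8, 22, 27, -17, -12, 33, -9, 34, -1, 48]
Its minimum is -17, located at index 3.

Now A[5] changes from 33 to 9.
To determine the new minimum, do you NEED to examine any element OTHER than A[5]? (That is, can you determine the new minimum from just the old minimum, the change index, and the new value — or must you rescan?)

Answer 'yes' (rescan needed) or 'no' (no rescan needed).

Answer: no

Derivation:
Old min = -17 at index 3
Change at index 5: 33 -> 9
Index 5 was NOT the min. New min = min(-17, 9). No rescan of other elements needed.
Needs rescan: no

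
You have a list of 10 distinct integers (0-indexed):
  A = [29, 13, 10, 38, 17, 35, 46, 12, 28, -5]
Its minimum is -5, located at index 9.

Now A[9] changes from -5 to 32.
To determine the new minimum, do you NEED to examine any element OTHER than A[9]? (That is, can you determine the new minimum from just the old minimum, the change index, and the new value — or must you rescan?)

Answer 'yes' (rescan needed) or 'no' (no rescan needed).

Answer: yes

Derivation:
Old min = -5 at index 9
Change at index 9: -5 -> 32
Index 9 WAS the min and new value 32 > old min -5. Must rescan other elements to find the new min.
Needs rescan: yes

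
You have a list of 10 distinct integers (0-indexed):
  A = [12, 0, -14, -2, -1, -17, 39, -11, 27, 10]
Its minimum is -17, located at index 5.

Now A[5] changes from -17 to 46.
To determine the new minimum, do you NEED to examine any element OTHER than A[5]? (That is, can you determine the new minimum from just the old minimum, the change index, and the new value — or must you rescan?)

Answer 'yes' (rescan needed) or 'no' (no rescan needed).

Old min = -17 at index 5
Change at index 5: -17 -> 46
Index 5 WAS the min and new value 46 > old min -17. Must rescan other elements to find the new min.
Needs rescan: yes

Answer: yes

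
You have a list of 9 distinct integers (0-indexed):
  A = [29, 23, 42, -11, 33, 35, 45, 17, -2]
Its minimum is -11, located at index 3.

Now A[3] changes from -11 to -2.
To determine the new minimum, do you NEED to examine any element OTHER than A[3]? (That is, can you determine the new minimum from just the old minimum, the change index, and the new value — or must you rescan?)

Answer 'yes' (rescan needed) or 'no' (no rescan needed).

Answer: yes

Derivation:
Old min = -11 at index 3
Change at index 3: -11 -> -2
Index 3 WAS the min and new value -2 > old min -11. Must rescan other elements to find the new min.
Needs rescan: yes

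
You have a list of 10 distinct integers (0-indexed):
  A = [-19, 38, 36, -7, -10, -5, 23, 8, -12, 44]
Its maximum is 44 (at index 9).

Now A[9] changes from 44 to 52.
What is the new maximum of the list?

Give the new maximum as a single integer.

Old max = 44 (at index 9)
Change: A[9] 44 -> 52
Changed element WAS the max -> may need rescan.
  Max of remaining elements: 38
  New max = max(52, 38) = 52

Answer: 52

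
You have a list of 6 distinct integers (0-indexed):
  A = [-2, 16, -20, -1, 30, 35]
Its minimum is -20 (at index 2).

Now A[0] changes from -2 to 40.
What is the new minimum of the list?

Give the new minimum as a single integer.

Old min = -20 (at index 2)
Change: A[0] -2 -> 40
Changed element was NOT the old min.
  New min = min(old_min, new_val) = min(-20, 40) = -20

Answer: -20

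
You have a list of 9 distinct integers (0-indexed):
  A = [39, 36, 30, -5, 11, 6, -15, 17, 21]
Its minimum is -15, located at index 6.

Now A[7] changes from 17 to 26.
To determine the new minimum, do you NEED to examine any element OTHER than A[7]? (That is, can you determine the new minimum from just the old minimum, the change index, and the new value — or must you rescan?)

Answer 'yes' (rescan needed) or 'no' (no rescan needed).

Old min = -15 at index 6
Change at index 7: 17 -> 26
Index 7 was NOT the min. New min = min(-15, 26). No rescan of other elements needed.
Needs rescan: no

Answer: no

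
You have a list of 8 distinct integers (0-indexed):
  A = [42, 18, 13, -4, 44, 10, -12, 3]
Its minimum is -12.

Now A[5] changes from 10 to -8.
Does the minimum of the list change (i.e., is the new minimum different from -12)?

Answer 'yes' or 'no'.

Answer: no

Derivation:
Old min = -12
Change: A[5] 10 -> -8
Changed element was NOT the min; min changes only if -8 < -12.
New min = -12; changed? no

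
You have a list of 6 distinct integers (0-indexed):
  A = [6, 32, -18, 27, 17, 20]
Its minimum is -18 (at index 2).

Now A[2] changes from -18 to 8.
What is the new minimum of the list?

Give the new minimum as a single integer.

Answer: 6

Derivation:
Old min = -18 (at index 2)
Change: A[2] -18 -> 8
Changed element WAS the min. Need to check: is 8 still <= all others?
  Min of remaining elements: 6
  New min = min(8, 6) = 6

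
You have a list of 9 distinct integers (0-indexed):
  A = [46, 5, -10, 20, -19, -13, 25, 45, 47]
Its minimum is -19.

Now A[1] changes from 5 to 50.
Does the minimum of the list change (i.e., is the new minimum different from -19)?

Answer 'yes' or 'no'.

Answer: no

Derivation:
Old min = -19
Change: A[1] 5 -> 50
Changed element was NOT the min; min changes only if 50 < -19.
New min = -19; changed? no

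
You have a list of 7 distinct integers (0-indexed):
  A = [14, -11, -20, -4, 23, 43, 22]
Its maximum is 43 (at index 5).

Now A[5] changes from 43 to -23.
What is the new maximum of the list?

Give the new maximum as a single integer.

Answer: 23

Derivation:
Old max = 43 (at index 5)
Change: A[5] 43 -> -23
Changed element WAS the max -> may need rescan.
  Max of remaining elements: 23
  New max = max(-23, 23) = 23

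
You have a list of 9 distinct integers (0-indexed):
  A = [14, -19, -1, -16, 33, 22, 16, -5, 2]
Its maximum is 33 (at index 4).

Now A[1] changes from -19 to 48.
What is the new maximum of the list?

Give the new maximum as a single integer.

Answer: 48

Derivation:
Old max = 33 (at index 4)
Change: A[1] -19 -> 48
Changed element was NOT the old max.
  New max = max(old_max, new_val) = max(33, 48) = 48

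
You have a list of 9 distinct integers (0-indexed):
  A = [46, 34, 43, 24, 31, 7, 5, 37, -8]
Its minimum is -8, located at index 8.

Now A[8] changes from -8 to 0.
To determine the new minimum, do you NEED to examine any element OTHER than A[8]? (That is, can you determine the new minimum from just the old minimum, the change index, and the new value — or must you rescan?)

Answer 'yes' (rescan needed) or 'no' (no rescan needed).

Answer: yes

Derivation:
Old min = -8 at index 8
Change at index 8: -8 -> 0
Index 8 WAS the min and new value 0 > old min -8. Must rescan other elements to find the new min.
Needs rescan: yes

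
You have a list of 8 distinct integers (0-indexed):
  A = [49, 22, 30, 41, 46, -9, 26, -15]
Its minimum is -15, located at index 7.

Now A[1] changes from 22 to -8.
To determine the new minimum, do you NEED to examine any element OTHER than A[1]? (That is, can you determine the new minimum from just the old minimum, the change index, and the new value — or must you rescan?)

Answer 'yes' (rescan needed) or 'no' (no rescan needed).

Old min = -15 at index 7
Change at index 1: 22 -> -8
Index 1 was NOT the min. New min = min(-15, -8). No rescan of other elements needed.
Needs rescan: no

Answer: no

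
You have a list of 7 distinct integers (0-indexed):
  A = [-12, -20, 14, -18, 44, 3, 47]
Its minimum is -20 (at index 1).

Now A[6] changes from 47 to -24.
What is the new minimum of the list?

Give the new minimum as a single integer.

Answer: -24

Derivation:
Old min = -20 (at index 1)
Change: A[6] 47 -> -24
Changed element was NOT the old min.
  New min = min(old_min, new_val) = min(-20, -24) = -24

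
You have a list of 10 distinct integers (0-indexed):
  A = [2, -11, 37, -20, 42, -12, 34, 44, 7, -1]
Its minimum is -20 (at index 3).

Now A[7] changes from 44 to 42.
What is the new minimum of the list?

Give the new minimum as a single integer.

Answer: -20

Derivation:
Old min = -20 (at index 3)
Change: A[7] 44 -> 42
Changed element was NOT the old min.
  New min = min(old_min, new_val) = min(-20, 42) = -20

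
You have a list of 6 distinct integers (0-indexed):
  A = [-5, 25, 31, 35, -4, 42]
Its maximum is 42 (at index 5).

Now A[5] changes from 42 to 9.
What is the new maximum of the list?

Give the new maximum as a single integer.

Answer: 35

Derivation:
Old max = 42 (at index 5)
Change: A[5] 42 -> 9
Changed element WAS the max -> may need rescan.
  Max of remaining elements: 35
  New max = max(9, 35) = 35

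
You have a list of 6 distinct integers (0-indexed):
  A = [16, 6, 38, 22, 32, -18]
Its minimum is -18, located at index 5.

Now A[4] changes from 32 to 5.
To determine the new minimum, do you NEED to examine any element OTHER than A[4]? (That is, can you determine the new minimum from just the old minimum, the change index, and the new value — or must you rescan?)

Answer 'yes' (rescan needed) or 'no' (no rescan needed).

Old min = -18 at index 5
Change at index 4: 32 -> 5
Index 4 was NOT the min. New min = min(-18, 5). No rescan of other elements needed.
Needs rescan: no

Answer: no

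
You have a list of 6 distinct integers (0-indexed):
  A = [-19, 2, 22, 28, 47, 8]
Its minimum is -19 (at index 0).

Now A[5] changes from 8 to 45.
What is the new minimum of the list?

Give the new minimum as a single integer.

Old min = -19 (at index 0)
Change: A[5] 8 -> 45
Changed element was NOT the old min.
  New min = min(old_min, new_val) = min(-19, 45) = -19

Answer: -19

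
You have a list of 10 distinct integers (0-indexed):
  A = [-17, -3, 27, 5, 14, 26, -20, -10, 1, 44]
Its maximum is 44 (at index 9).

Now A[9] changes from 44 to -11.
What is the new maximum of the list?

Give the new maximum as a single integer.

Answer: 27

Derivation:
Old max = 44 (at index 9)
Change: A[9] 44 -> -11
Changed element WAS the max -> may need rescan.
  Max of remaining elements: 27
  New max = max(-11, 27) = 27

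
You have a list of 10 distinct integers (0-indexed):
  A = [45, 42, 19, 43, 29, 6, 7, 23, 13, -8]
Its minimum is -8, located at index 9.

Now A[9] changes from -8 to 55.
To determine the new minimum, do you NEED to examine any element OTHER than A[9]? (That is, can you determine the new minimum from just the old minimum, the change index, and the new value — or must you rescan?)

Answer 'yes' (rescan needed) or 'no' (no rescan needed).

Old min = -8 at index 9
Change at index 9: -8 -> 55
Index 9 WAS the min and new value 55 > old min -8. Must rescan other elements to find the new min.
Needs rescan: yes

Answer: yes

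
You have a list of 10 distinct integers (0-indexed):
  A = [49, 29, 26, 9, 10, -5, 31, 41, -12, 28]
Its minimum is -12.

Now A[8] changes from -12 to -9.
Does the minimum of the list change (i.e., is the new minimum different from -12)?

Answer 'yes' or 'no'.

Old min = -12
Change: A[8] -12 -> -9
Changed element was the min; new min must be rechecked.
New min = -9; changed? yes

Answer: yes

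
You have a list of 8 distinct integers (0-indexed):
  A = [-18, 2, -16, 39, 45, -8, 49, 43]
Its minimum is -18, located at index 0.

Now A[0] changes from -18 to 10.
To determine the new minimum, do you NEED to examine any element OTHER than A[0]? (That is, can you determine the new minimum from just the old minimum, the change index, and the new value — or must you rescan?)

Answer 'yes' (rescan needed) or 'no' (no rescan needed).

Old min = -18 at index 0
Change at index 0: -18 -> 10
Index 0 WAS the min and new value 10 > old min -18. Must rescan other elements to find the new min.
Needs rescan: yes

Answer: yes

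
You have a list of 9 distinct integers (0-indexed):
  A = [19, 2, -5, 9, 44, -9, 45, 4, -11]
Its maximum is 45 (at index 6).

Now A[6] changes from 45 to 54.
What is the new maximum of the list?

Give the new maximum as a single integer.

Answer: 54

Derivation:
Old max = 45 (at index 6)
Change: A[6] 45 -> 54
Changed element WAS the max -> may need rescan.
  Max of remaining elements: 44
  New max = max(54, 44) = 54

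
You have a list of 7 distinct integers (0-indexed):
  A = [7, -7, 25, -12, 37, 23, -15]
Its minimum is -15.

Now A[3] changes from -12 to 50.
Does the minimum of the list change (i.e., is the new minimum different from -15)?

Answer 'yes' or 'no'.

Old min = -15
Change: A[3] -12 -> 50
Changed element was NOT the min; min changes only if 50 < -15.
New min = -15; changed? no

Answer: no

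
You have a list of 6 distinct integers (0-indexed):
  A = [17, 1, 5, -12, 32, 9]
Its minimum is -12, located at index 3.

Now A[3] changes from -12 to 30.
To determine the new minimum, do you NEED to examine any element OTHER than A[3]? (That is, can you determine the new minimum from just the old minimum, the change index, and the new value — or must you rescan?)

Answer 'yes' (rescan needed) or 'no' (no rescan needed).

Answer: yes

Derivation:
Old min = -12 at index 3
Change at index 3: -12 -> 30
Index 3 WAS the min and new value 30 > old min -12. Must rescan other elements to find the new min.
Needs rescan: yes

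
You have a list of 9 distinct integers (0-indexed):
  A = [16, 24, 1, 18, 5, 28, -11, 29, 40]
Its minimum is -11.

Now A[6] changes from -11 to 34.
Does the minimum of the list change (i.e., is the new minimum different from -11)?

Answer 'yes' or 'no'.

Answer: yes

Derivation:
Old min = -11
Change: A[6] -11 -> 34
Changed element was the min; new min must be rechecked.
New min = 1; changed? yes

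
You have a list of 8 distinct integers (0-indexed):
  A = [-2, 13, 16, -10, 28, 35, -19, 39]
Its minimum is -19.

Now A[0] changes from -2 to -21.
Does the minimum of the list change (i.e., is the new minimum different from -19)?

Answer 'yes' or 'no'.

Old min = -19
Change: A[0] -2 -> -21
Changed element was NOT the min; min changes only if -21 < -19.
New min = -21; changed? yes

Answer: yes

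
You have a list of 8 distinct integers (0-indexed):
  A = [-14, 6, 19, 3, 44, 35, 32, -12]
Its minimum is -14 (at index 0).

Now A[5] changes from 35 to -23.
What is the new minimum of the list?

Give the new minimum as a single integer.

Answer: -23

Derivation:
Old min = -14 (at index 0)
Change: A[5] 35 -> -23
Changed element was NOT the old min.
  New min = min(old_min, new_val) = min(-14, -23) = -23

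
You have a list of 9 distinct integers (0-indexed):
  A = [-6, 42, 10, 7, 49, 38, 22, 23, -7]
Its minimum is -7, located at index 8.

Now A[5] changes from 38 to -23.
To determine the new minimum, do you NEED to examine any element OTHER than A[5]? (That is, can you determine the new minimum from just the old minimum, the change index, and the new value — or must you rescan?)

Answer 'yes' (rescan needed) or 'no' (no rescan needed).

Old min = -7 at index 8
Change at index 5: 38 -> -23
Index 5 was NOT the min. New min = min(-7, -23). No rescan of other elements needed.
Needs rescan: no

Answer: no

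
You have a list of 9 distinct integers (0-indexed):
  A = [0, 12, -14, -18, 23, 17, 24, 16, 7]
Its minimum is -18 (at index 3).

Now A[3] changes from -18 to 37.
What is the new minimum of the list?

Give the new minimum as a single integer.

Old min = -18 (at index 3)
Change: A[3] -18 -> 37
Changed element WAS the min. Need to check: is 37 still <= all others?
  Min of remaining elements: -14
  New min = min(37, -14) = -14

Answer: -14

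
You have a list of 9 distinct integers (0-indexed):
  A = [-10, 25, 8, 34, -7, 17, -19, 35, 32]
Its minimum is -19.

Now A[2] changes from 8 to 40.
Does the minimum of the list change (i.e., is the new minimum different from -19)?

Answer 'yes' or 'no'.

Answer: no

Derivation:
Old min = -19
Change: A[2] 8 -> 40
Changed element was NOT the min; min changes only if 40 < -19.
New min = -19; changed? no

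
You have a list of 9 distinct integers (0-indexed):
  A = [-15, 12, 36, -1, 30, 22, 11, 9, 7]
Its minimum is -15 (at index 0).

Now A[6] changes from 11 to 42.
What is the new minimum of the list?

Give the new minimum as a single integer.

Answer: -15

Derivation:
Old min = -15 (at index 0)
Change: A[6] 11 -> 42
Changed element was NOT the old min.
  New min = min(old_min, new_val) = min(-15, 42) = -15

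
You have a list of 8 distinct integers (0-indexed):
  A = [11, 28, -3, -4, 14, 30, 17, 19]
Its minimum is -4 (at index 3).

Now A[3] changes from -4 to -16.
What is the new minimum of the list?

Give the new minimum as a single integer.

Old min = -4 (at index 3)
Change: A[3] -4 -> -16
Changed element WAS the min. Need to check: is -16 still <= all others?
  Min of remaining elements: -3
  New min = min(-16, -3) = -16

Answer: -16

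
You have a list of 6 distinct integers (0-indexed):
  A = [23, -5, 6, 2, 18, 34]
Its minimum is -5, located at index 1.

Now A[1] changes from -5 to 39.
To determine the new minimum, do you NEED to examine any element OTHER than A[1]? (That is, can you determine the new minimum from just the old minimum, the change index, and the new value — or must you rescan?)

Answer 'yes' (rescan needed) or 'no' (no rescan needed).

Old min = -5 at index 1
Change at index 1: -5 -> 39
Index 1 WAS the min and new value 39 > old min -5. Must rescan other elements to find the new min.
Needs rescan: yes

Answer: yes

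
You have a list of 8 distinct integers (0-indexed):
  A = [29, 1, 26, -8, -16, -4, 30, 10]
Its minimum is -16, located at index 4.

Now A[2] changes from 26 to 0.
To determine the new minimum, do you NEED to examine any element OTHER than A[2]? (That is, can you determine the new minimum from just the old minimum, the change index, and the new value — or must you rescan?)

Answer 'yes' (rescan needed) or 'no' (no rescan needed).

Answer: no

Derivation:
Old min = -16 at index 4
Change at index 2: 26 -> 0
Index 2 was NOT the min. New min = min(-16, 0). No rescan of other elements needed.
Needs rescan: no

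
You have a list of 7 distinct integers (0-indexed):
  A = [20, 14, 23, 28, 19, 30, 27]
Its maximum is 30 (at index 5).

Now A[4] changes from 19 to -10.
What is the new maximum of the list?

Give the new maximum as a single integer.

Answer: 30

Derivation:
Old max = 30 (at index 5)
Change: A[4] 19 -> -10
Changed element was NOT the old max.
  New max = max(old_max, new_val) = max(30, -10) = 30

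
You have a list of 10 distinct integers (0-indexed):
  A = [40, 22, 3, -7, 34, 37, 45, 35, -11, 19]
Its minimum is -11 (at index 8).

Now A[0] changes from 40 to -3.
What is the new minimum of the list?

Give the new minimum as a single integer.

Old min = -11 (at index 8)
Change: A[0] 40 -> -3
Changed element was NOT the old min.
  New min = min(old_min, new_val) = min(-11, -3) = -11

Answer: -11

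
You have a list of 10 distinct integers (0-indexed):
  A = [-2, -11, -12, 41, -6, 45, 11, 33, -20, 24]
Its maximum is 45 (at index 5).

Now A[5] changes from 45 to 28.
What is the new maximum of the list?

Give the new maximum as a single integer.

Answer: 41

Derivation:
Old max = 45 (at index 5)
Change: A[5] 45 -> 28
Changed element WAS the max -> may need rescan.
  Max of remaining elements: 41
  New max = max(28, 41) = 41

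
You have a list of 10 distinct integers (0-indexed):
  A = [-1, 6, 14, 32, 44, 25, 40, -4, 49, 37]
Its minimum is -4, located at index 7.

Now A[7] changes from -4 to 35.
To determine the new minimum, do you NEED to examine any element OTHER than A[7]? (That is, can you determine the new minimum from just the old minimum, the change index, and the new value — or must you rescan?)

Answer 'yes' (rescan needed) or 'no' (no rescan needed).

Answer: yes

Derivation:
Old min = -4 at index 7
Change at index 7: -4 -> 35
Index 7 WAS the min and new value 35 > old min -4. Must rescan other elements to find the new min.
Needs rescan: yes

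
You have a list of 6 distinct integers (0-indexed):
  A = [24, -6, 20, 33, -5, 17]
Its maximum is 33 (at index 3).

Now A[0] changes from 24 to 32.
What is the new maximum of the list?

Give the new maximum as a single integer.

Old max = 33 (at index 3)
Change: A[0] 24 -> 32
Changed element was NOT the old max.
  New max = max(old_max, new_val) = max(33, 32) = 33

Answer: 33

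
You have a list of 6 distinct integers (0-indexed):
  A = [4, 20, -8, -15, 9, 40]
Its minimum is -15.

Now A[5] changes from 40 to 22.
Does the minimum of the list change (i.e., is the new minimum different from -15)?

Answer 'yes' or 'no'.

Old min = -15
Change: A[5] 40 -> 22
Changed element was NOT the min; min changes only if 22 < -15.
New min = -15; changed? no

Answer: no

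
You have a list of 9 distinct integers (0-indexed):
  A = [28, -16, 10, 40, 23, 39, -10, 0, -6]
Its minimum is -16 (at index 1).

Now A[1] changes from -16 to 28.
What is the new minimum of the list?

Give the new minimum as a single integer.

Old min = -16 (at index 1)
Change: A[1] -16 -> 28
Changed element WAS the min. Need to check: is 28 still <= all others?
  Min of remaining elements: -10
  New min = min(28, -10) = -10

Answer: -10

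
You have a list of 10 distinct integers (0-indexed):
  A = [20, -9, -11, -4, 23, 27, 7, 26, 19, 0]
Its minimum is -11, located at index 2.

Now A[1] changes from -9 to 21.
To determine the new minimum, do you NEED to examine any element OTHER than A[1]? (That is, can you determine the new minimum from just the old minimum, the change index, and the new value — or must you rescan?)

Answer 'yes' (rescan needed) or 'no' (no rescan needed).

Old min = -11 at index 2
Change at index 1: -9 -> 21
Index 1 was NOT the min. New min = min(-11, 21). No rescan of other elements needed.
Needs rescan: no

Answer: no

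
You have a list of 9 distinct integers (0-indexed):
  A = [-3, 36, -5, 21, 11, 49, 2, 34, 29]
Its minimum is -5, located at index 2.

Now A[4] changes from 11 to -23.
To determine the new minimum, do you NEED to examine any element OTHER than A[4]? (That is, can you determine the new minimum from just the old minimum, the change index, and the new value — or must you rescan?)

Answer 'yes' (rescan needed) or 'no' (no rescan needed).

Answer: no

Derivation:
Old min = -5 at index 2
Change at index 4: 11 -> -23
Index 4 was NOT the min. New min = min(-5, -23). No rescan of other elements needed.
Needs rescan: no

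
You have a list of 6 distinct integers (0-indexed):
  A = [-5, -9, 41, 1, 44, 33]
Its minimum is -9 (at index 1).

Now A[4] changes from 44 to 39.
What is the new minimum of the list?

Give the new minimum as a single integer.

Old min = -9 (at index 1)
Change: A[4] 44 -> 39
Changed element was NOT the old min.
  New min = min(old_min, new_val) = min(-9, 39) = -9

Answer: -9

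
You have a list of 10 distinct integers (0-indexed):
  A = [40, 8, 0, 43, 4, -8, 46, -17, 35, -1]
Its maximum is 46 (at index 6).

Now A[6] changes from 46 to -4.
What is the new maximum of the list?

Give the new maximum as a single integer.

Answer: 43

Derivation:
Old max = 46 (at index 6)
Change: A[6] 46 -> -4
Changed element WAS the max -> may need rescan.
  Max of remaining elements: 43
  New max = max(-4, 43) = 43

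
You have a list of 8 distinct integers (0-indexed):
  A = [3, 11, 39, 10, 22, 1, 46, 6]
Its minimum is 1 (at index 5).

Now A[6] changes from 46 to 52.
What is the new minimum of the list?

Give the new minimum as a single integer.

Answer: 1

Derivation:
Old min = 1 (at index 5)
Change: A[6] 46 -> 52
Changed element was NOT the old min.
  New min = min(old_min, new_val) = min(1, 52) = 1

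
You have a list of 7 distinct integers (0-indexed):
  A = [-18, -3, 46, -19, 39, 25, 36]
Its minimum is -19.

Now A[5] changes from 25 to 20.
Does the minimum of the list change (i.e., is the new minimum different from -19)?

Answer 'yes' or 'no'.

Old min = -19
Change: A[5] 25 -> 20
Changed element was NOT the min; min changes only if 20 < -19.
New min = -19; changed? no

Answer: no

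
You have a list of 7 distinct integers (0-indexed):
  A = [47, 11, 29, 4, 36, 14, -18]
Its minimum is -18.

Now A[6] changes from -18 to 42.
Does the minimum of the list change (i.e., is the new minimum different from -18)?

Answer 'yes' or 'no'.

Answer: yes

Derivation:
Old min = -18
Change: A[6] -18 -> 42
Changed element was the min; new min must be rechecked.
New min = 4; changed? yes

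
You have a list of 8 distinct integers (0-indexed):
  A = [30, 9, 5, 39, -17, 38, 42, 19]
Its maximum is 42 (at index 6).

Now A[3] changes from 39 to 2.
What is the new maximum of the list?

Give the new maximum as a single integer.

Old max = 42 (at index 6)
Change: A[3] 39 -> 2
Changed element was NOT the old max.
  New max = max(old_max, new_val) = max(42, 2) = 42

Answer: 42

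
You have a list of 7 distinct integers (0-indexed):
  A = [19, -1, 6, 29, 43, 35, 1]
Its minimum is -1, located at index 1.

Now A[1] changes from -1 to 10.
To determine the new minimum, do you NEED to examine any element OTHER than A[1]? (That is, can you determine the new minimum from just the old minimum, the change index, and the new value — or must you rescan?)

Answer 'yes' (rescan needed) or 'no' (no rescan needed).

Answer: yes

Derivation:
Old min = -1 at index 1
Change at index 1: -1 -> 10
Index 1 WAS the min and new value 10 > old min -1. Must rescan other elements to find the new min.
Needs rescan: yes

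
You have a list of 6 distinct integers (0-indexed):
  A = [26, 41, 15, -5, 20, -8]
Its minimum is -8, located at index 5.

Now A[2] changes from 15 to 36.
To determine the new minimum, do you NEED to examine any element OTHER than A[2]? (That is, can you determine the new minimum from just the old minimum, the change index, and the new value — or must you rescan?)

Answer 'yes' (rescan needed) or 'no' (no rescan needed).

Answer: no

Derivation:
Old min = -8 at index 5
Change at index 2: 15 -> 36
Index 2 was NOT the min. New min = min(-8, 36). No rescan of other elements needed.
Needs rescan: no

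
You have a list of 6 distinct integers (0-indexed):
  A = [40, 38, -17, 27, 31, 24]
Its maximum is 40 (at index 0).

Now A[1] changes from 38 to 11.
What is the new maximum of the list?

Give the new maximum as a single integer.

Old max = 40 (at index 0)
Change: A[1] 38 -> 11
Changed element was NOT the old max.
  New max = max(old_max, new_val) = max(40, 11) = 40

Answer: 40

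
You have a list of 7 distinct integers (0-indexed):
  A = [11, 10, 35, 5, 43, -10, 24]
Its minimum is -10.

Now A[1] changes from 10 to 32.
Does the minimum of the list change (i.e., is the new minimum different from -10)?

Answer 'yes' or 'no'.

Old min = -10
Change: A[1] 10 -> 32
Changed element was NOT the min; min changes only if 32 < -10.
New min = -10; changed? no

Answer: no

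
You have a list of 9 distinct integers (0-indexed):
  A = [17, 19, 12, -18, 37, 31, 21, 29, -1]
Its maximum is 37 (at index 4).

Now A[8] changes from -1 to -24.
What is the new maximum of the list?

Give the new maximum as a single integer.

Answer: 37

Derivation:
Old max = 37 (at index 4)
Change: A[8] -1 -> -24
Changed element was NOT the old max.
  New max = max(old_max, new_val) = max(37, -24) = 37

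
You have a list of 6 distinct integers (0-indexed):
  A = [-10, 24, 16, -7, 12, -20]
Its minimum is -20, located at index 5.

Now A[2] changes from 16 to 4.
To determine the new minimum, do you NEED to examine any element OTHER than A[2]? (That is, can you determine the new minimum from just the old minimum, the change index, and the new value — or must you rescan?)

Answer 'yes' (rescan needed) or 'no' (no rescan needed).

Old min = -20 at index 5
Change at index 2: 16 -> 4
Index 2 was NOT the min. New min = min(-20, 4). No rescan of other elements needed.
Needs rescan: no

Answer: no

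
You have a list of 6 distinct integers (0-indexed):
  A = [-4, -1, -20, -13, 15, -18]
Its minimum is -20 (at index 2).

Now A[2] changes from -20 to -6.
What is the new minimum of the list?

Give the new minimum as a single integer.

Answer: -18

Derivation:
Old min = -20 (at index 2)
Change: A[2] -20 -> -6
Changed element WAS the min. Need to check: is -6 still <= all others?
  Min of remaining elements: -18
  New min = min(-6, -18) = -18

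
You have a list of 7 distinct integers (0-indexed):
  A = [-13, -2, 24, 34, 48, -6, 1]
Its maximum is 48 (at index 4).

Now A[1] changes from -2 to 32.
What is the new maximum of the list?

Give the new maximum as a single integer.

Answer: 48

Derivation:
Old max = 48 (at index 4)
Change: A[1] -2 -> 32
Changed element was NOT the old max.
  New max = max(old_max, new_val) = max(48, 32) = 48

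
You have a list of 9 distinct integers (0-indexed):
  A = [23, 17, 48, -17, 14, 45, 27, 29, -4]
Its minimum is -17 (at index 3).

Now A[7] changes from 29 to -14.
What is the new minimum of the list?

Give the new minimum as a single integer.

Answer: -17

Derivation:
Old min = -17 (at index 3)
Change: A[7] 29 -> -14
Changed element was NOT the old min.
  New min = min(old_min, new_val) = min(-17, -14) = -17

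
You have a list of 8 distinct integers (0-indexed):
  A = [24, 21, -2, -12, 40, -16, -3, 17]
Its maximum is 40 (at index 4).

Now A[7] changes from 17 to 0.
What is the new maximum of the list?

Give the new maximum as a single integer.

Old max = 40 (at index 4)
Change: A[7] 17 -> 0
Changed element was NOT the old max.
  New max = max(old_max, new_val) = max(40, 0) = 40

Answer: 40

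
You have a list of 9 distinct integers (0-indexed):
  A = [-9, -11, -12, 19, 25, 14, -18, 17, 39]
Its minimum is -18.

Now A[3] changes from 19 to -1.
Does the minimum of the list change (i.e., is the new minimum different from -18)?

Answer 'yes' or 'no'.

Old min = -18
Change: A[3] 19 -> -1
Changed element was NOT the min; min changes only if -1 < -18.
New min = -18; changed? no

Answer: no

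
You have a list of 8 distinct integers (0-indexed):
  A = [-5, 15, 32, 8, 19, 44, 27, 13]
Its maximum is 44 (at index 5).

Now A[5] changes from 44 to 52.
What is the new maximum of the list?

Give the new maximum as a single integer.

Answer: 52

Derivation:
Old max = 44 (at index 5)
Change: A[5] 44 -> 52
Changed element WAS the max -> may need rescan.
  Max of remaining elements: 32
  New max = max(52, 32) = 52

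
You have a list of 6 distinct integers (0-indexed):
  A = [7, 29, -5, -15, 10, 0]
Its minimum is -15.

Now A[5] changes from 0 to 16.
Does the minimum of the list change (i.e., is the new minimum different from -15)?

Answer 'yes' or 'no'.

Answer: no

Derivation:
Old min = -15
Change: A[5] 0 -> 16
Changed element was NOT the min; min changes only if 16 < -15.
New min = -15; changed? no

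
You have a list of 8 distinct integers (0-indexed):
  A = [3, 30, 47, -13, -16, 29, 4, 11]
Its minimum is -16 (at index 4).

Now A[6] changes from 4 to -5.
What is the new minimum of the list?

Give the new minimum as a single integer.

Old min = -16 (at index 4)
Change: A[6] 4 -> -5
Changed element was NOT the old min.
  New min = min(old_min, new_val) = min(-16, -5) = -16

Answer: -16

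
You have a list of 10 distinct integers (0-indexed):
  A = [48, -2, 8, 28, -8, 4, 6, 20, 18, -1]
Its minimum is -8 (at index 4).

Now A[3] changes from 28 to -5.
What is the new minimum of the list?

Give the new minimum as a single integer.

Answer: -8

Derivation:
Old min = -8 (at index 4)
Change: A[3] 28 -> -5
Changed element was NOT the old min.
  New min = min(old_min, new_val) = min(-8, -5) = -8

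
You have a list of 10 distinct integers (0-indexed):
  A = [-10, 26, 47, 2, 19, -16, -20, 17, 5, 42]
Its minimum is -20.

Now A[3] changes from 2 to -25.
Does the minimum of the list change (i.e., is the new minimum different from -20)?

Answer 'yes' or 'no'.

Old min = -20
Change: A[3] 2 -> -25
Changed element was NOT the min; min changes only if -25 < -20.
New min = -25; changed? yes

Answer: yes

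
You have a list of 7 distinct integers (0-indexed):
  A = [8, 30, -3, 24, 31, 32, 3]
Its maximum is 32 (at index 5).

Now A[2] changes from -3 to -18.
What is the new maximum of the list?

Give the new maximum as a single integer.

Old max = 32 (at index 5)
Change: A[2] -3 -> -18
Changed element was NOT the old max.
  New max = max(old_max, new_val) = max(32, -18) = 32

Answer: 32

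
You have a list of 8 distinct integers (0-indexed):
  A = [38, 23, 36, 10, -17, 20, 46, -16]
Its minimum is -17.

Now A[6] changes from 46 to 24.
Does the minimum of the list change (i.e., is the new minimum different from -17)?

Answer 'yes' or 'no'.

Answer: no

Derivation:
Old min = -17
Change: A[6] 46 -> 24
Changed element was NOT the min; min changes only if 24 < -17.
New min = -17; changed? no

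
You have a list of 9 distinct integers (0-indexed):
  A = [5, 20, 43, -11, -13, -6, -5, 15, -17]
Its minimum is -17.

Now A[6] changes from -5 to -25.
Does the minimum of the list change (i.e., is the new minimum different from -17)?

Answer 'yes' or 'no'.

Old min = -17
Change: A[6] -5 -> -25
Changed element was NOT the min; min changes only if -25 < -17.
New min = -25; changed? yes

Answer: yes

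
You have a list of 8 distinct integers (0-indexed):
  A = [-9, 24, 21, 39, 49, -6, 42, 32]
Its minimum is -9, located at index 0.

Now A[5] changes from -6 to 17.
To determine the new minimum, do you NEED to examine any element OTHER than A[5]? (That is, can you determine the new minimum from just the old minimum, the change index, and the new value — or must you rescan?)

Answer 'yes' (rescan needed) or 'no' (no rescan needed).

Old min = -9 at index 0
Change at index 5: -6 -> 17
Index 5 was NOT the min. New min = min(-9, 17). No rescan of other elements needed.
Needs rescan: no

Answer: no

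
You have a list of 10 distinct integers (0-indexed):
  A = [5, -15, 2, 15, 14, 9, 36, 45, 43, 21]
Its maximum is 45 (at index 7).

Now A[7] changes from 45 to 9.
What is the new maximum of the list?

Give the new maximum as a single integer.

Answer: 43

Derivation:
Old max = 45 (at index 7)
Change: A[7] 45 -> 9
Changed element WAS the max -> may need rescan.
  Max of remaining elements: 43
  New max = max(9, 43) = 43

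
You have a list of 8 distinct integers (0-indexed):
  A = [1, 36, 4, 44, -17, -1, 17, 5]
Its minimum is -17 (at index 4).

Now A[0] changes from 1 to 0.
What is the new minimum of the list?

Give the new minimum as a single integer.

Old min = -17 (at index 4)
Change: A[0] 1 -> 0
Changed element was NOT the old min.
  New min = min(old_min, new_val) = min(-17, 0) = -17

Answer: -17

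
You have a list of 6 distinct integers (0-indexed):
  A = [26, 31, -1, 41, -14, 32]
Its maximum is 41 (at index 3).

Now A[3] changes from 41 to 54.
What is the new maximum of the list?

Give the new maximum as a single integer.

Old max = 41 (at index 3)
Change: A[3] 41 -> 54
Changed element WAS the max -> may need rescan.
  Max of remaining elements: 32
  New max = max(54, 32) = 54

Answer: 54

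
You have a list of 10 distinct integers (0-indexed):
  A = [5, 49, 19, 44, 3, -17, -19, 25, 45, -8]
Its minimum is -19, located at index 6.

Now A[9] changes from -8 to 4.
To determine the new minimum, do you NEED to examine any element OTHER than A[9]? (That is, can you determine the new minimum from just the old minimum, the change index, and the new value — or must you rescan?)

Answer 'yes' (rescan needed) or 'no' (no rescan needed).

Old min = -19 at index 6
Change at index 9: -8 -> 4
Index 9 was NOT the min. New min = min(-19, 4). No rescan of other elements needed.
Needs rescan: no

Answer: no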